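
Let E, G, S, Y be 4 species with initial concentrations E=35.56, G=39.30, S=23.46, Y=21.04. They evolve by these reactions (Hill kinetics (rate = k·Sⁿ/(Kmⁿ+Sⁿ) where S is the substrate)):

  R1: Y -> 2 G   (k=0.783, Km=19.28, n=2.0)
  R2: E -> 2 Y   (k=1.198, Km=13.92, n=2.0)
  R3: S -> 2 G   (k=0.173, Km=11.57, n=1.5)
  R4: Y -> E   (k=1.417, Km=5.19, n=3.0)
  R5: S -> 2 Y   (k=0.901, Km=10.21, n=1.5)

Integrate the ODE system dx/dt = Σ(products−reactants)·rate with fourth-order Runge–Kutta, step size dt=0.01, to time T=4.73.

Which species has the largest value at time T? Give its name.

Dominant species at T: G

RK4 with dt=0.01: 473 steps to T=4.73. Trajectory (selected grid times):
t=0.00: E=35.56 G=39.30 S=23.46 Y=21.04
t=0.53: E=35.75 G=39.90 S=23.02 Y=21.91
t=1.05: E=35.94 G=40.49 S=22.60 Y=22.75
t=1.58: E=36.13 G=41.12 S=22.16 Y=23.60
t=2.10: E=36.31 G=41.74 S=21.74 Y=24.42
t=2.63: E=36.50 G=42.39 S=21.32 Y=25.25
t=3.15: E=36.69 G=43.04 S=20.90 Y=26.04
t=3.68: E=36.88 G=43.71 S=20.48 Y=26.85
t=4.20: E=37.07 G=44.38 S=20.08 Y=27.63
t=4.73: E=37.26 G=45.07 S=19.66 Y=28.41
At T=4.73: E=37.26 G=45.07 S=19.66 Y=28.41; the largest is G.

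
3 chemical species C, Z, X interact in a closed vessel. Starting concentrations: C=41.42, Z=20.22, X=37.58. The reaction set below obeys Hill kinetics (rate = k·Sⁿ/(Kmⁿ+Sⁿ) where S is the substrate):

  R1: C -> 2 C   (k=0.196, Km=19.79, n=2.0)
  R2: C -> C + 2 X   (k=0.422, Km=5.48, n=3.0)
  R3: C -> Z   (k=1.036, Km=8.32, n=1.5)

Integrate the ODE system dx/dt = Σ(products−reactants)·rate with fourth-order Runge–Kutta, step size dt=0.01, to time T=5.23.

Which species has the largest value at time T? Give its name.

Dominant species at T: X

RK4 with dt=0.01: 523 steps to T=5.23. Trajectory (selected grid times):
t=0.00: C=41.42 Z=20.22 X=37.58
t=0.58: C=40.96 Z=20.77 X=38.07
t=1.16: C=40.50 Z=21.32 X=38.56
t=1.74: C=40.05 Z=21.87 X=39.04
t=2.32: C=39.59 Z=22.42 X=39.53
t=2.91: C=39.12 Z=22.98 X=40.03
t=3.49: C=38.67 Z=23.52 X=40.52
t=4.07: C=38.21 Z=24.07 X=41.01
t=4.65: C=37.76 Z=24.61 X=41.49
t=5.23: C=37.30 Z=25.16 X=41.98
At T=5.23: C=37.30 Z=25.16 X=41.98; the largest is X.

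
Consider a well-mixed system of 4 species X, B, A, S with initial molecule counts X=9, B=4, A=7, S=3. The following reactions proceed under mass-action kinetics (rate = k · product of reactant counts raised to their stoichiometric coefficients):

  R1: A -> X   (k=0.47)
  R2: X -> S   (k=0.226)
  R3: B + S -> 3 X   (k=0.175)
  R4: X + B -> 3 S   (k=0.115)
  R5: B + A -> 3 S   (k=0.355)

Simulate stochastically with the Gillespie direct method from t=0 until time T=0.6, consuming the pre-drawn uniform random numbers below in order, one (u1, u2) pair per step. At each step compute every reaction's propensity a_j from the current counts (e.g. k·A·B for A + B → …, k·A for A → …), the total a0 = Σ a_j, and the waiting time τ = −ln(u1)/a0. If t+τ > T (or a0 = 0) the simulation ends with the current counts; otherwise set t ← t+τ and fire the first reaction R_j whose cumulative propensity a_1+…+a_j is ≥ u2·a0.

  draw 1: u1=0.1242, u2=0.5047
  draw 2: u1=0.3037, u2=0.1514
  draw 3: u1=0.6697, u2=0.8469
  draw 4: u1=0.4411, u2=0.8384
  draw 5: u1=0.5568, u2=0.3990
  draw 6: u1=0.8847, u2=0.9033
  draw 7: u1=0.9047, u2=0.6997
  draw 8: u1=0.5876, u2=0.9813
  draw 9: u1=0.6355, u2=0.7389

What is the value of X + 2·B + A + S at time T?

Value at T = 27

Check how each reaction changes W = X + 2·B + A + S (weight of products minus weight of reactants):
R1: A -> X: (1·1) − (1·1) = 1 − 1 = 0
R2: X -> S: (1·1) − (1·1) = 1 − 1 = 0
R3: B + S -> 3 X: (1·3) − (2·1 + 1·1) = 3 − 3 = 0
R4: X + B -> 3 S: (1·3) − (1·1 + 2·1) = 3 − 3 = 0
R5: B + A -> 3 S: (1·3) − (2·1 + 1·1) = 3 − 3 = 0
Every reaction leaves W unchanged, so W is conserved and no simulation is needed: W(T) = W(0) = 9 + 2·4 + 7 + 3 = 27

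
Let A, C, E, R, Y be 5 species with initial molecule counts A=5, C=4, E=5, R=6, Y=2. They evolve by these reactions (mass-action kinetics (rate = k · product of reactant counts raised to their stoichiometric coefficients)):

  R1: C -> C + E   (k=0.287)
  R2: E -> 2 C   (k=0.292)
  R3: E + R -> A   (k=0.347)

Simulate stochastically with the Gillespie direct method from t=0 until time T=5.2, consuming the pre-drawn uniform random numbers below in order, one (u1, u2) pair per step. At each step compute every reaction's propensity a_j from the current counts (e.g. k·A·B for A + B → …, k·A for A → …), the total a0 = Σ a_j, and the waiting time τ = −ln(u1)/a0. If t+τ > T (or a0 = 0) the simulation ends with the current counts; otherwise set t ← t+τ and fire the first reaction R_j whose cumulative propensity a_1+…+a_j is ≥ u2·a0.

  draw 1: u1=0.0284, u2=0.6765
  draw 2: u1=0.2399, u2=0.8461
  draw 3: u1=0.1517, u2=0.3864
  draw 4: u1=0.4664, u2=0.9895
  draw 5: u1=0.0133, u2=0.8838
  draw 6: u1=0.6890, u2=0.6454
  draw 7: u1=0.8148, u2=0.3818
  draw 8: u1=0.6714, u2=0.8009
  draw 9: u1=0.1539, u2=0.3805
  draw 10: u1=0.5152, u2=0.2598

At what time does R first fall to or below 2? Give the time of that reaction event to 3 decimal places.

Threshold first reached at t = 0.933

t=0.000: A=5 C=4 E=5 R=6 Y=2
Draw 1: a1=1.148, a2=1.460, a3=10.410, a0=13.018; τ=−ln(0.0284)/13.018=0.274 → t=0.274; u2·a0=0.6765·13.018=8.807; a1+a2=2.608 < 8.807 ≤ a1+…+a3=13.018 → R3 fires; A=6 C=4 E=4 R=5 Y=2
Draw 2: a1=1.148, a2=1.168, a3=6.940, a0=9.256; τ=−ln(0.2399)/9.256=0.154 → t=0.428; u2·a0=0.8461·9.256=7.832; a1+a2=2.316 < 7.832 ≤ a1+…+a3=9.256 → R3 fires; A=7 C=4 E=3 R=4 Y=2
Draw 3: a1=1.148, a2=0.876, a3=4.164, a0=6.188; τ=−ln(0.1517)/6.188=0.305 → t=0.733; u2·a0=0.3864·6.188=2.391; a1+a2=2.024 < 2.391 ≤ a1+…+a3=6.188 → R3 fires; A=8 C=4 E=2 R=3 Y=2
Draw 4: a1=1.148, a2=0.584, a3=2.082, a0=3.814; τ=−ln(0.4664)/3.814=0.200 → t=0.933; u2·a0=0.9895·3.814=3.774; a1+a2=1.732 < 3.774 ≤ a1+…+a3=3.814 → R3 fires; A=9 C=4 E=1 R=2 Y=2
Draw 5: a1=1.148, a2=0.292, a3=0.694, a0=2.134; τ=−ln(0.0133)/2.134=2.024 → t=2.957; u2·a0=0.8838·2.134=1.886; a1+a2=1.440 < 1.886 ≤ a1+…+a3=2.134 → R3 fires; A=10 C=4 E=0 R=1 Y=2
Draw 6: a1=1.148, a2=0.000, a3=0.000, a0=1.148; τ=−ln(0.6890)/1.148=0.324 → t=3.281; u2·a0=0.6454·1.148=0.741 ≤ a1=1.148 → R1 fires; A=10 C=4 E=1 R=1 Y=2
Draw 7: a1=1.148, a2=0.292, a3=0.347, a0=1.787; τ=−ln(0.8148)/1.787=0.115 → t=3.396; u2·a0=0.3818·1.787=0.682 ≤ a1=1.148 → R1 fires; A=10 C=4 E=2 R=1 Y=2
Draw 8: a1=1.148, a2=0.584, a3=0.694, a0=2.426; τ=−ln(0.6714)/2.426=0.164 → t=3.560; u2·a0=0.8009·2.426=1.943; a1+a2=1.732 < 1.943 ≤ a1+…+a3=2.426 → R3 fires; A=11 C=4 E=1 R=0 Y=2
Draw 9: a1=1.148, a2=0.292, a3=0.000, a0=1.440; τ=−ln(0.1539)/1.440=1.300 → t=4.860; u2·a0=0.3805·1.440=0.548 ≤ a1=1.148 → R1 fires; A=11 C=4 E=2 R=0 Y=2
Draw 10: a1=1.148, a2=0.584, a3=0.000, a0=1.732; τ=−ln(0.5152)/1.732=0.383 → t=5.243 > T=5.2: stop.
R first becomes ≤ 2 when it reaches 2 at the event at t=0.933.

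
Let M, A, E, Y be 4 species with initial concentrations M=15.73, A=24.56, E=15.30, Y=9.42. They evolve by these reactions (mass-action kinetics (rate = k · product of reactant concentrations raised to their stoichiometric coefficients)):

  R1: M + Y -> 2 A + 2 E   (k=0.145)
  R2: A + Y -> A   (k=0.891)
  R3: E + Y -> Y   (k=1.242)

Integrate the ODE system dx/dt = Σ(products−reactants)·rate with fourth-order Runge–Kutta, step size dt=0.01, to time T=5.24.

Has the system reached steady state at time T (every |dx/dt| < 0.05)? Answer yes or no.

Steady state at T: yes

RK4 with dt=0.01: 524 steps to T=5.24. Trajectory (selected grid times):
t=0.00: M=15.73 A=24.56 E=15.30 Y=9.42
t=0.58: M=14.89 A=26.24 E=10.89 Y=0.00
t=1.16: M=14.89 A=26.24 E=10.89 Y=0.00
t=1.75: M=14.89 A=26.24 E=10.89 Y=0.00
t=2.33: M=14.89 A=26.24 E=10.89 Y=0.00
t=2.91: M=14.89 A=26.24 E=10.89 Y=0.00
t=3.49: M=14.89 A=26.24 E=10.89 Y=0.00
t=4.08: M=14.89 A=26.24 E=10.89 Y=0.00
t=4.66: M=14.89 A=26.24 E=10.89 Y=0.00
t=5.24: M=14.89 A=26.24 E=10.89 Y=0.00
Rates at T: R1=0.0000, R2=0.0000, R3=0.0000
dx/dt at T (Σ net stoichiometry × rate): M=-0.0000, A=+0.0000, E=-0.0000, Y=-0.0000
Largest |dx/dt| is |-0.0000| (Y) < 0.05 → steady.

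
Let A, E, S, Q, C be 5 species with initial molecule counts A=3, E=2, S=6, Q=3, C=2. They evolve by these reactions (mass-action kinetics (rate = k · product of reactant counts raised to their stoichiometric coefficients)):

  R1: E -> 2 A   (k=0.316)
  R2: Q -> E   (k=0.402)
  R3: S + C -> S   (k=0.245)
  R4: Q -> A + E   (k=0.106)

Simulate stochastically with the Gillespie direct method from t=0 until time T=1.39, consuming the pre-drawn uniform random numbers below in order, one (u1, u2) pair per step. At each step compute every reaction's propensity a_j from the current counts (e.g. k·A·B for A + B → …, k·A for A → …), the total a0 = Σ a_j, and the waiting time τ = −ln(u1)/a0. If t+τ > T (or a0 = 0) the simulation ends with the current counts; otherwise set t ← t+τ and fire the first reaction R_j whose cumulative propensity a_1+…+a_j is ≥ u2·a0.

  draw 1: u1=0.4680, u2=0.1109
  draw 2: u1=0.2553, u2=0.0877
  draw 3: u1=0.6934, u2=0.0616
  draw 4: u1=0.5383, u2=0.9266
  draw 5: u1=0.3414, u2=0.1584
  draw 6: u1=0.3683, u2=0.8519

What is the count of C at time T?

C at T = 1

t=0.000: A=3 E=2 S=6 Q=3 C=2
Draw 1: a1=0.632, a2=1.206, a3=2.940, a4=0.318, a0=5.096; τ=−ln(0.4680)/5.096=0.149 → t=0.149; u2·a0=0.1109·5.096=0.565 ≤ a1=0.632 → R1 fires; A=5 E=1 S=6 Q=3 C=2
Draw 2: a1=0.316, a2=1.206, a3=2.940, a4=0.318, a0=4.780; τ=−ln(0.2553)/4.780=0.286 → t=0.435; u2·a0=0.0877·4.780=0.419; a1=0.316 < 0.419 ≤ a1+a2=1.522 → R2 fires; A=5 E=2 S=6 Q=2 C=2
Draw 3: a1=0.632, a2=0.804, a3=2.940, a4=0.212, a0=4.588; τ=−ln(0.6934)/4.588=0.080 → t=0.514; u2·a0=0.0616·4.588=0.283 ≤ a1=0.632 → R1 fires; A=7 E=1 S=6 Q=2 C=2
Draw 4: a1=0.316, a2=0.804, a3=2.940, a4=0.212, a0=4.272; τ=−ln(0.5383)/4.272=0.145 → t=0.659; u2·a0=0.9266·4.272=3.958; a1+a2=1.120 < 3.958 ≤ a1+…+a3=4.060 → R3 fires; A=7 E=1 S=6 Q=2 C=1
Draw 5: a1=0.316, a2=0.804, a3=1.470, a4=0.212, a0=2.802; τ=−ln(0.3414)/2.802=0.384 → t=1.043; u2·a0=0.1584·2.802=0.444; a1=0.316 < 0.444 ≤ a1+a2=1.120 → R2 fires; A=7 E=2 S=6 Q=1 C=1
Draw 6: a1=0.632, a2=0.402, a3=1.470, a4=0.106, a0=2.610; τ=−ln(0.3683)/2.610=0.383 → t=1.426 > T=1.39: stop.
Read off C at T=1.39: 1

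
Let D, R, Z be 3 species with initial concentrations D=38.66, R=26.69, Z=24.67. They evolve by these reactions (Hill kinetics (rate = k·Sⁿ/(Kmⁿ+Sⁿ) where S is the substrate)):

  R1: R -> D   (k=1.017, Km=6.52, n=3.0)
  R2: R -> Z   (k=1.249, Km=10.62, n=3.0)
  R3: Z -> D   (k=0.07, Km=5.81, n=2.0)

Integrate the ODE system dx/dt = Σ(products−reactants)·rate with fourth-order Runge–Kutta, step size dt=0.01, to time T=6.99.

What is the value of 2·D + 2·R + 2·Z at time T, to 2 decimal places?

Value at T = 180.04

Check how each reaction changes W = 2·D + 2·R + 2·Z (weight of products minus weight of reactants):
R1: R -> D: (2·1) − (2·1) = 2 − 2 = 0
R2: R -> Z: (2·1) − (2·1) = 2 − 2 = 0
R3: Z -> D: (2·1) − (2·1) = 2 − 2 = 0
Every reaction leaves W unchanged, so W is conserved and no simulation is needed: W(T) = W(0) = 2·38.66 + 2·26.69 + 2·24.67 = 180.04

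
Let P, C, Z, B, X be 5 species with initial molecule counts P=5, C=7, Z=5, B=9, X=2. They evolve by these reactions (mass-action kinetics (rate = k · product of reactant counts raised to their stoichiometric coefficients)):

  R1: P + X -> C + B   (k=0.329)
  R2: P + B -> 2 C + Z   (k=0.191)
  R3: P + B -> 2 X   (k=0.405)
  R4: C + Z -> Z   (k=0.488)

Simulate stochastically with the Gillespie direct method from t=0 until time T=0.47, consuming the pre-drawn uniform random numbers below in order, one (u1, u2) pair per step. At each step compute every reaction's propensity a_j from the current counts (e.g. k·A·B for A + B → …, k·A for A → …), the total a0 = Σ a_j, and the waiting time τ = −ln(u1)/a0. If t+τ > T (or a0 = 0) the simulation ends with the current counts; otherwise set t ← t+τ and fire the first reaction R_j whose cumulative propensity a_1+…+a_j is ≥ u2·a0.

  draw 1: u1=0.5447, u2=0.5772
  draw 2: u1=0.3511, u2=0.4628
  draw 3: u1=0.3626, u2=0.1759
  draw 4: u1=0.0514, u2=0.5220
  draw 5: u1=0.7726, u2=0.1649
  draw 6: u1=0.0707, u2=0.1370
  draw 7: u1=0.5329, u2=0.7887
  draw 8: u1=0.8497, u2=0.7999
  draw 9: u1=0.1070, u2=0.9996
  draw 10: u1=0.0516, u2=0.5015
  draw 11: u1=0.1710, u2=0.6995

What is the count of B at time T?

B at T = 5

t=0.000: P=5 C=7 Z=5 B=9 X=2
Draw 1: a1=3.290, a2=8.595, a3=18.225, a4=17.080, a0=47.190; τ=−ln(0.5447)/47.190=0.013 → t=0.013; u2·a0=0.5772·47.190=27.238; a1+a2=11.885 < 27.238 ≤ a1+…+a3=30.110 → R3 fires; P=4 C=7 Z=5 B=8 X=4
Draw 2: a1=5.264, a2=6.112, a3=12.960, a4=17.080, a0=41.416; τ=−ln(0.3511)/41.416=0.025 → t=0.038; u2·a0=0.4628·41.416=19.167; a1+a2=11.376 < 19.167 ≤ a1+…+a3=24.336 → R3 fires; P=3 C=7 Z=5 B=7 X=6
Draw 3: a1=5.922, a2=4.011, a3=8.505, a4=17.080, a0=35.518; τ=−ln(0.3626)/35.518=0.029 → t=0.067; u2·a0=0.1759·35.518=6.248; a1=5.922 < 6.248 ≤ a1+a2=9.933 → R2 fires; P=2 C=9 Z=6 B=6 X=6
Draw 4: a1=3.948, a2=2.292, a3=4.860, a4=26.352, a0=37.452; τ=−ln(0.0514)/37.452=0.079 → t=0.146; u2·a0=0.5220·37.452=19.550; a1+…+a3=11.100 < 19.550 ≤ a1+…+a4=37.452 → R4 fires; P=2 C=8 Z=6 B=6 X=6
Draw 5: a1=3.948, a2=2.292, a3=4.860, a4=23.424, a0=34.524; τ=−ln(0.7726)/34.524=0.007 → t=0.153; u2·a0=0.1649·34.524=5.693; a1=3.948 < 5.693 ≤ a1+a2=6.240 → R2 fires; P=1 C=10 Z=7 B=5 X=6
Draw 6: a1=1.974, a2=0.955, a3=2.025, a4=34.160, a0=39.114; τ=−ln(0.0707)/39.114=0.068 → t=0.221; u2·a0=0.1370·39.114=5.359; a1+…+a3=4.954 < 5.359 ≤ a1+…+a4=39.114 → R4 fires; P=1 C=9 Z=7 B=5 X=6
Draw 7: a1=1.974, a2=0.955, a3=2.025, a4=30.744, a0=35.698; τ=−ln(0.5329)/35.698=0.018 → t=0.239; u2·a0=0.7887·35.698=28.155; a1+…+a3=4.954 < 28.155 ≤ a1+…+a4=35.698 → R4 fires; P=1 C=8 Z=7 B=5 X=6
Draw 8: a1=1.974, a2=0.955, a3=2.025, a4=27.328, a0=32.282; τ=−ln(0.8497)/32.282=0.005 → t=0.244; u2·a0=0.7999·32.282=25.822; a1+…+a3=4.954 < 25.822 ≤ a1+…+a4=32.282 → R4 fires; P=1 C=7 Z=7 B=5 X=6
Draw 9: a1=1.974, a2=0.955, a3=2.025, a4=23.912, a0=28.866; τ=−ln(0.1070)/28.866=0.077 → t=0.321; u2·a0=0.9996·28.866=28.854; a1+…+a3=4.954 < 28.854 ≤ a1+…+a4=28.866 → R4 fires; P=1 C=6 Z=7 B=5 X=6
Draw 10: a1=1.974, a2=0.955, a3=2.025, a4=20.496, a0=25.450; τ=−ln(0.0516)/25.450=0.116 → t=0.438; u2·a0=0.5015·25.450=12.763; a1+…+a3=4.954 < 12.763 ≤ a1+…+a4=25.450 → R4 fires; P=1 C=5 Z=7 B=5 X=6
Draw 11: a1=1.974, a2=0.955, a3=2.025, a4=17.080, a0=22.034; τ=−ln(0.1710)/22.034=0.080 → t=0.518 > T=0.47: stop.
Read off B at T=0.47: 5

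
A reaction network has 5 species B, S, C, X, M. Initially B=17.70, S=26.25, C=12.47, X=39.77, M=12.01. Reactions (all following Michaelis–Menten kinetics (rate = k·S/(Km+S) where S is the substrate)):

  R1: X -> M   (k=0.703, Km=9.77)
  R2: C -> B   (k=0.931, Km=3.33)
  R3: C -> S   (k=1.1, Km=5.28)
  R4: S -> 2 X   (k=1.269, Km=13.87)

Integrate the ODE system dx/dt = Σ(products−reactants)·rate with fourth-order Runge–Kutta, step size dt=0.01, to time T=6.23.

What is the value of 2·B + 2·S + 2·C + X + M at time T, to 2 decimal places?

Value at T = 164.62

Check how each reaction changes W = 2·B + 2·S + 2·C + X + M (weight of products minus weight of reactants):
R1: X -> M: (1·1) − (1·1) = 1 − 1 = 0
R2: C -> B: (2·1) − (2·1) = 2 − 2 = 0
R3: C -> S: (2·1) − (2·1) = 2 − 2 = 0
R4: S -> 2 X: (1·2) − (2·1) = 2 − 2 = 0
Every reaction leaves W unchanged, so W is conserved and no simulation is needed: W(T) = W(0) = 2·17.70 + 2·26.25 + 2·12.47 + 39.77 + 12.01 = 164.62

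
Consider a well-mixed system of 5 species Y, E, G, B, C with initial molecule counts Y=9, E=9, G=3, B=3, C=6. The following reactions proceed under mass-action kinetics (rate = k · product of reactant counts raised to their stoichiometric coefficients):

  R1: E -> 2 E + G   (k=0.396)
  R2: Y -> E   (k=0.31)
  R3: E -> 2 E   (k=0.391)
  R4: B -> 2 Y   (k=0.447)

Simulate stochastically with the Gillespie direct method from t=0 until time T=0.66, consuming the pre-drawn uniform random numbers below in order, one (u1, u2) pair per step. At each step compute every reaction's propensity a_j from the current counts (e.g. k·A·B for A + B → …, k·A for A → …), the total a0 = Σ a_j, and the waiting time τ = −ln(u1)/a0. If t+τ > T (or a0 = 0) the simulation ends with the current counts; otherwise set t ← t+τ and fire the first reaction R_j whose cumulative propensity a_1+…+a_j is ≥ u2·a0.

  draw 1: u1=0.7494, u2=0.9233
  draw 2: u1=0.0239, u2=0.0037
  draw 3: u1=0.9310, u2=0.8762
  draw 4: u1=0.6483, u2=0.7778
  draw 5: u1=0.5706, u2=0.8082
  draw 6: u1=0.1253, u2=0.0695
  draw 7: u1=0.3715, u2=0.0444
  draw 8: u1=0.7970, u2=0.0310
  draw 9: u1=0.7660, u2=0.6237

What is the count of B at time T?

t=0.000: Y=9 E=9 G=3 B=3 C=6
Draw 1: a1=3.564, a2=2.790, a3=3.519, a4=1.341, a0=11.214; τ=−ln(0.7494)/11.214=0.026 → t=0.026; u2·a0=0.9233·11.214=10.354; a1+…+a3=9.873 < 10.354 ≤ a1+…+a4=11.214 → R4 fires; Y=11 E=9 G=3 B=2 C=6
Draw 2: a1=3.564, a2=3.410, a3=3.519, a4=0.894, a0=11.387; τ=−ln(0.0239)/11.387=0.328 → t=0.354; u2·a0=0.0037·11.387=0.042 ≤ a1=3.564 → R1 fires; Y=11 E=10 G=4 B=2 C=6
Draw 3: a1=3.960, a2=3.410, a3=3.910, a4=0.894, a0=12.174; τ=−ln(0.9310)/12.174=0.006 → t=0.360; u2·a0=0.8762·12.174=10.667; a1+a2=7.370 < 10.667 ≤ a1+…+a3=11.280 → R3 fires; Y=11 E=11 G=4 B=2 C=6
Draw 4: a1=4.356, a2=3.410, a3=4.301, a4=0.894, a0=12.961; τ=−ln(0.6483)/12.961=0.033 → t=0.393; u2·a0=0.7778·12.961=10.081; a1+a2=7.766 < 10.081 ≤ a1+…+a3=12.067 → R3 fires; Y=11 E=12 G=4 B=2 C=6
Draw 5: a1=4.752, a2=3.410, a3=4.692, a4=0.894, a0=13.748; τ=−ln(0.5706)/13.748=0.041 → t=0.434; u2·a0=0.8082·13.748=11.111; a1+a2=8.162 < 11.111 ≤ a1+…+a3=12.854 → R3 fires; Y=11 E=13 G=4 B=2 C=6
Draw 6: a1=5.148, a2=3.410, a3=5.083, a4=0.894, a0=14.535; τ=−ln(0.1253)/14.535=0.143 → t=0.577; u2·a0=0.0695·14.535=1.010 ≤ a1=5.148 → R1 fires; Y=11 E=14 G=5 B=2 C=6
Draw 7: a1=5.544, a2=3.410, a3=5.474, a4=0.894, a0=15.322; τ=−ln(0.3715)/15.322=0.065 → t=0.641; u2·a0=0.0444·15.322=0.680 ≤ a1=5.544 → R1 fires; Y=11 E=15 G=6 B=2 C=6
Draw 8: a1=5.940, a2=3.410, a3=5.865, a4=0.894, a0=16.109; τ=−ln(0.7970)/16.109=0.014 → t=0.655; u2·a0=0.0310·16.109=0.499 ≤ a1=5.940 → R1 fires; Y=11 E=16 G=7 B=2 C=6
Draw 9: a1=6.336, a2=3.410, a3=6.256, a4=0.894, a0=16.896; τ=−ln(0.7660)/16.896=0.016 → t=0.671 > T=0.66: stop.
Read off B at T=0.66: 2

B at T = 2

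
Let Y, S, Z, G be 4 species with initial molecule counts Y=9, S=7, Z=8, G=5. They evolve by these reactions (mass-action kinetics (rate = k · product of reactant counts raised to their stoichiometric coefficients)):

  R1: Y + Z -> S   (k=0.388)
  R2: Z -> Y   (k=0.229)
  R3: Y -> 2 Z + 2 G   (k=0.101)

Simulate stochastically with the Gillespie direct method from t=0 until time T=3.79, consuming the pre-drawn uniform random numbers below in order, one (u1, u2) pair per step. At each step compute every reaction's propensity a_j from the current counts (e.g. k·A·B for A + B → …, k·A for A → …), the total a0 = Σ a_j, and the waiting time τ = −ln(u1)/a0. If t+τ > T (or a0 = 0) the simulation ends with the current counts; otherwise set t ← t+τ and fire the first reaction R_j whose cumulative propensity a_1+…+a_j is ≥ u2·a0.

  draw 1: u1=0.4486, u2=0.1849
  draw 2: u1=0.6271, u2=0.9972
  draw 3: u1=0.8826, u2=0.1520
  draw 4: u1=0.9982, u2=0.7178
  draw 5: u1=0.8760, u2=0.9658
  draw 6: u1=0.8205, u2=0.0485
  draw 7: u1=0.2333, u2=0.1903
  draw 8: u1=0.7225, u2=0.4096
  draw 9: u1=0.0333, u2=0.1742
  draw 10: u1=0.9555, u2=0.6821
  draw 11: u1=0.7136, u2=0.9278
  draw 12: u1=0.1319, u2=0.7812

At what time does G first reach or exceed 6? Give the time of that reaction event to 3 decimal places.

t=0.000: Y=9 S=7 Z=8 G=5
Draw 1: a1=27.936, a2=1.832, a3=0.909, a0=30.677; τ=−ln(0.4486)/30.677=0.026 → t=0.026; u2·a0=0.1849·30.677=5.672 ≤ a1=27.936 → R1 fires; Y=8 S=8 Z=7 G=5
Draw 2: a1=21.728, a2=1.603, a3=0.808, a0=24.139; τ=−ln(0.6271)/24.139=0.019 → t=0.045; u2·a0=0.9972·24.139=24.071; a1+a2=23.331 < 24.071 ≤ a1+…+a3=24.139 → R3 fires; Y=7 S=8 Z=9 G=7
Draw 3: a1=24.444, a2=2.061, a3=0.707, a0=27.212; τ=−ln(0.8826)/27.212=0.005 → t=0.050; u2·a0=0.1520·27.212=4.136 ≤ a1=24.444 → R1 fires; Y=6 S=9 Z=8 G=7
Draw 4: a1=18.624, a2=1.832, a3=0.606, a0=21.062; τ=−ln(0.9982)/21.062=0.000 → t=0.050; u2·a0=0.7178·21.062=15.118 ≤ a1=18.624 → R1 fires; Y=5 S=10 Z=7 G=7
Draw 5: a1=13.580, a2=1.603, a3=0.505, a0=15.688; τ=−ln(0.8760)/15.688=0.008 → t=0.059; u2·a0=0.9658·15.688=15.151; a1=13.580 < 15.151 ≤ a1+a2=15.183 → R2 fires; Y=6 S=10 Z=6 G=7
Draw 6: a1=13.968, a2=1.374, a3=0.606, a0=15.948; τ=−ln(0.8205)/15.948=0.012 → t=0.071; u2·a0=0.0485·15.948=0.773 ≤ a1=13.968 → R1 fires; Y=5 S=11 Z=5 G=7
Draw 7: a1=9.700, a2=1.145, a3=0.505, a0=11.350; τ=−ln(0.2333)/11.350=0.128 → t=0.199; u2·a0=0.1903·11.350=2.160 ≤ a1=9.700 → R1 fires; Y=4 S=12 Z=4 G=7
Draw 8: a1=6.208, a2=0.916, a3=0.404, a0=7.528; τ=−ln(0.7225)/7.528=0.043 → t=0.242; u2·a0=0.4096·7.528=3.083 ≤ a1=6.208 → R1 fires; Y=3 S=13 Z=3 G=7
Draw 9: a1=3.492, a2=0.687, a3=0.303, a0=4.482; τ=−ln(0.0333)/4.482=0.759 → t=1.001; u2·a0=0.1742·4.482=0.781 ≤ a1=3.492 → R1 fires; Y=2 S=14 Z=2 G=7
Draw 10: a1=1.552, a2=0.458, a3=0.202, a0=2.212; τ=−ln(0.9555)/2.212=0.021 → t=1.022; u2·a0=0.6821·2.212=1.509 ≤ a1=1.552 → R1 fires; Y=1 S=15 Z=1 G=7
Draw 11: a1=0.388, a2=0.229, a3=0.101, a0=0.718; τ=−ln(0.7136)/0.718=0.470 → t=1.492; u2·a0=0.9278·0.718=0.666; a1+a2=0.617 < 0.666 ≤ a1+…+a3=0.718 → R3 fires; Y=0 S=15 Z=3 G=9
Draw 12: a1=0.000, a2=0.687, a3=0.000, a0=0.687; τ=−ln(0.1319)/0.687=2.949 → t=4.441 > T=3.79: stop.
G first becomes ≥ 6 when it reaches 7 at the event at t=0.045.

Threshold first reached at t = 0.045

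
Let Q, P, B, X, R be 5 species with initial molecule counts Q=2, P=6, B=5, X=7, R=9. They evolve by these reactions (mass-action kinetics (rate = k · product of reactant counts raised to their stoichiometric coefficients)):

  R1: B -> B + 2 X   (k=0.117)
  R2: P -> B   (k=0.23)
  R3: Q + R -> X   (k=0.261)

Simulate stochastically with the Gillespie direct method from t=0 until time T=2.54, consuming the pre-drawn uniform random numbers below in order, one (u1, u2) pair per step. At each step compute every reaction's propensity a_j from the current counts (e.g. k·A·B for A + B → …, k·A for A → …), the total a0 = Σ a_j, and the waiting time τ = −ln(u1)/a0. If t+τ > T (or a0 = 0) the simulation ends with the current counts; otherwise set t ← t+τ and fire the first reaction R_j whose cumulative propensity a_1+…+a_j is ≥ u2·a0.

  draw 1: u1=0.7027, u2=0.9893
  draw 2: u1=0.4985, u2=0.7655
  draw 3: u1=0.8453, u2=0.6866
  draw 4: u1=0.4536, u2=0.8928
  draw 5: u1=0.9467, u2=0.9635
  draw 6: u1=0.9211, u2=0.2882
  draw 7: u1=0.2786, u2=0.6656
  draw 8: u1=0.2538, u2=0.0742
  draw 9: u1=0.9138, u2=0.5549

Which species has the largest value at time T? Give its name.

Dominant species at T: X

t=0.000: Q=2 P=6 B=5 X=7 R=9
Draw 1: a1=0.585, a2=1.380, a3=4.698, a0=6.663; τ=−ln(0.7027)/6.663=0.053 → t=0.053; u2·a0=0.9893·6.663=6.592; a1+a2=1.965 < 6.592 ≤ a1+…+a3=6.663 → R3 fires; Q=1 P=6 B=5 X=8 R=8
Draw 2: a1=0.585, a2=1.380, a3=2.088, a0=4.053; τ=−ln(0.4985)/4.053=0.172 → t=0.225; u2·a0=0.7655·4.053=3.103; a1+a2=1.965 < 3.103 ≤ a1+…+a3=4.053 → R3 fires; Q=0 P=6 B=5 X=9 R=7
Draw 3: a1=0.585, a2=1.380, a3=0.000, a0=1.965; τ=−ln(0.8453)/1.965=0.086 → t=0.310; u2·a0=0.6866·1.965=1.349; a1=0.585 < 1.349 ≤ a1+a2=1.965 → R2 fires; Q=0 P=5 B=6 X=9 R=7
Draw 4: a1=0.702, a2=1.150, a3=0.000, a0=1.852; τ=−ln(0.4536)/1.852=0.427 → t=0.737; u2·a0=0.8928·1.852=1.653; a1=0.702 < 1.653 ≤ a1+a2=1.852 → R2 fires; Q=0 P=4 B=7 X=9 R=7
Draw 5: a1=0.819, a2=0.920, a3=0.000, a0=1.739; τ=−ln(0.9467)/1.739=0.031 → t=0.769; u2·a0=0.9635·1.739=1.676; a1=0.819 < 1.676 ≤ a1+a2=1.739 → R2 fires; Q=0 P=3 B=8 X=9 R=7
Draw 6: a1=0.936, a2=0.690, a3=0.000, a0=1.626; τ=−ln(0.9211)/1.626=0.051 → t=0.819; u2·a0=0.2882·1.626=0.469 ≤ a1=0.936 → R1 fires; Q=0 P=3 B=8 X=11 R=7
Draw 7: a1=0.936, a2=0.690, a3=0.000, a0=1.626; τ=−ln(0.2786)/1.626=0.786 → t=1.605; u2·a0=0.6656·1.626=1.082; a1=0.936 < 1.082 ≤ a1+a2=1.626 → R2 fires; Q=0 P=2 B=9 X=11 R=7
Draw 8: a1=1.053, a2=0.460, a3=0.000, a0=1.513; τ=−ln(0.2538)/1.513=0.906 → t=2.511; u2·a0=0.0742·1.513=0.112 ≤ a1=1.053 → R1 fires; Q=0 P=2 B=9 X=13 R=7
Draw 9: a1=1.053, a2=0.460, a3=0.000, a0=1.513; τ=−ln(0.9138)/1.513=0.060 → t=2.571 > T=2.54: stop.
At T=2.54: Q=0 P=2 B=9 X=13 R=7; the largest is X.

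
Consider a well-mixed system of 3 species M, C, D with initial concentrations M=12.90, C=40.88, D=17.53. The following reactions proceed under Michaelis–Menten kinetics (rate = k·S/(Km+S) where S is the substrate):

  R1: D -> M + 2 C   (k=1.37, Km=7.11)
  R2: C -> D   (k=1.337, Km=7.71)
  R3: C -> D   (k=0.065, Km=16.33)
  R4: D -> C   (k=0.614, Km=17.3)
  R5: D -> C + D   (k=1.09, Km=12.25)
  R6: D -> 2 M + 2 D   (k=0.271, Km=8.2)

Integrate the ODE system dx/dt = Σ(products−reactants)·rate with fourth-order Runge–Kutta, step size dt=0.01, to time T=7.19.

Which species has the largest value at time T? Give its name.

RK4 with dt=0.01: 719 steps to T=7.19. Trajectory (selected grid times):
t=0.00: M=12.90 C=40.88 D=17.53
t=0.80: M=13.98 C=42.26 D=17.59
t=1.60: M=15.05 C=43.64 D=17.65
t=2.40: M=16.13 C=45.02 D=17.72
t=3.20: M=17.21 C=46.40 D=17.79
t=3.99: M=18.28 C=47.75 D=17.86
t=4.79: M=19.36 C=49.13 D=17.94
t=5.59: M=20.44 C=50.50 D=18.02
t=6.39: M=21.53 C=51.88 D=18.10
t=7.19: M=22.61 C=53.25 D=18.18
At T=7.19: M=22.61 C=53.25 D=18.18; the largest is C.

Dominant species at T: C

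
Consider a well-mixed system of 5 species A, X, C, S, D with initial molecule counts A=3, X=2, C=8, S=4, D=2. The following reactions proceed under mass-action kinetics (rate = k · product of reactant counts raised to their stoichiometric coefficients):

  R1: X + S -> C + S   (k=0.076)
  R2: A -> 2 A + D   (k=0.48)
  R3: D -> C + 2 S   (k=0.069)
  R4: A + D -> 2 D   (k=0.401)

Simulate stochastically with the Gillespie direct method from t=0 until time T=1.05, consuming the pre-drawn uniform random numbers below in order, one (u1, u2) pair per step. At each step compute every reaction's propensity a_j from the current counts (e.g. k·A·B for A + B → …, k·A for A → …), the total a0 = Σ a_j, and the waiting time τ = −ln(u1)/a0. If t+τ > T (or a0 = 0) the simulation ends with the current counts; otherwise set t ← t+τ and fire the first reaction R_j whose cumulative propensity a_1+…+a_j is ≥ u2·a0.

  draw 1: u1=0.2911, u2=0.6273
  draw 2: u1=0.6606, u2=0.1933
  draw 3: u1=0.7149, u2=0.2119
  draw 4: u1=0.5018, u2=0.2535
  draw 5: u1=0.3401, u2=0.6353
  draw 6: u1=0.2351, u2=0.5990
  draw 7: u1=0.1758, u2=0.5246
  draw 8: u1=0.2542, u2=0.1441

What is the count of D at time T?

D at T = 7

t=0.000: A=3 X=2 C=8 S=4 D=2
Draw 1: a1=0.608, a2=1.440, a3=0.138, a4=2.406, a0=4.592; τ=−ln(0.2911)/4.592=0.269 → t=0.269; u2·a0=0.6273·4.592=2.881; a1+…+a3=2.186 < 2.881 ≤ a1+…+a4=4.592 → R4 fires; A=2 X=2 C=8 S=4 D=3
Draw 2: a1=0.608, a2=0.960, a3=0.207, a4=2.406, a0=4.181; τ=−ln(0.6606)/4.181=0.099 → t=0.368; u2·a0=0.1933·4.181=0.808; a1=0.608 < 0.808 ≤ a1+a2=1.568 → R2 fires; A=3 X=2 C=8 S=4 D=4
Draw 3: a1=0.608, a2=1.440, a3=0.276, a4=4.812, a0=7.136; τ=−ln(0.7149)/7.136=0.047 → t=0.415; u2·a0=0.2119·7.136=1.512; a1=0.608 < 1.512 ≤ a1+a2=2.048 → R2 fires; A=4 X=2 C=8 S=4 D=5
Draw 4: a1=0.608, a2=1.920, a3=0.345, a4=8.020, a0=10.893; τ=−ln(0.5018)/10.893=0.063 → t=0.478; u2·a0=0.2535·10.893=2.761; a1+a2=2.528 < 2.761 ≤ a1+…+a3=2.873 → R3 fires; A=4 X=2 C=9 S=6 D=4
Draw 5: a1=0.912, a2=1.920, a3=0.276, a4=6.416, a0=9.524; τ=−ln(0.3401)/9.524=0.113 → t=0.591; u2·a0=0.6353·9.524=6.051; a1+…+a3=3.108 < 6.051 ≤ a1+…+a4=9.524 → R4 fires; A=3 X=2 C=9 S=6 D=5
Draw 6: a1=0.912, a2=1.440, a3=0.345, a4=6.015, a0=8.712; τ=−ln(0.2351)/8.712=0.166 → t=0.758; u2·a0=0.5990·8.712=5.218; a1+…+a3=2.697 < 5.218 ≤ a1+…+a4=8.712 → R4 fires; A=2 X=2 C=9 S=6 D=6
Draw 7: a1=0.912, a2=0.960, a3=0.414, a4=4.812, a0=7.098; τ=−ln(0.1758)/7.098=0.245 → t=1.003; u2·a0=0.5246·7.098=3.724; a1+…+a3=2.286 < 3.724 ≤ a1+…+a4=7.098 → R4 fires; A=1 X=2 C=9 S=6 D=7
Draw 8: a1=0.912, a2=0.480, a3=0.483, a4=2.807, a0=4.682; τ=−ln(0.2542)/4.682=0.293 → t=1.295 > T=1.05: stop.
Read off D at T=1.05: 7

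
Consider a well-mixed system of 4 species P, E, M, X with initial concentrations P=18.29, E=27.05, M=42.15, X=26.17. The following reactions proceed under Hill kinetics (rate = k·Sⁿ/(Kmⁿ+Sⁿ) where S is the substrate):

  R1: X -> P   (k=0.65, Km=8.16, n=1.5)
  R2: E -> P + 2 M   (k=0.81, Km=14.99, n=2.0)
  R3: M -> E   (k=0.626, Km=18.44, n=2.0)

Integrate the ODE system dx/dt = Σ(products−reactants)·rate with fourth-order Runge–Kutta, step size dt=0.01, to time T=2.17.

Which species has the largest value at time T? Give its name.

Dominant species at T: M

RK4 with dt=0.01: 217 steps to T=2.17. Trajectory (selected grid times):
t=0.00: P=18.29 E=27.05 M=42.15 X=26.17
t=0.24: P=18.57 E=27.03 M=42.32 X=26.04
t=0.48: P=18.85 E=27.01 M=42.49 X=25.90
t=0.72: P=19.13 E=26.98 M=42.66 X=25.77
t=0.96: P=19.41 E=26.96 M=42.83 X=25.64
t=1.21: P=19.71 E=26.94 M=43.01 X=25.50
t=1.45: P=19.99 E=26.92 M=43.18 X=25.37
t=1.69: P=20.27 E=26.90 M=43.35 X=25.24
t=1.93: P=20.55 E=26.88 M=43.52 X=25.11
t=2.17: P=20.83 E=26.85 M=43.69 X=24.97
At T=2.17: P=20.83 E=26.85 M=43.69 X=24.97; the largest is M.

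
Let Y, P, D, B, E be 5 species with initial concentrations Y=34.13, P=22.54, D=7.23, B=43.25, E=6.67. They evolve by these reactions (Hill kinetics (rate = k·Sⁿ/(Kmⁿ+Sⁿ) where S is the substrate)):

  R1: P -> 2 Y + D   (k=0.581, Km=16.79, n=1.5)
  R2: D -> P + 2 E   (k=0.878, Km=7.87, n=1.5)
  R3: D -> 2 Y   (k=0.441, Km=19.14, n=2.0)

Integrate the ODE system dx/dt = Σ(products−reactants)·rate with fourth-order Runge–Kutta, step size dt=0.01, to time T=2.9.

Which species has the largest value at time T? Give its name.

Dominant species at T: B

RK4 with dt=0.01: 290 steps to T=2.9. Trajectory (selected grid times):
t=0.00: Y=34.13 P=22.54 D=7.23 B=43.25 E=6.67
t=0.32: Y=34.39 P=22.56 D=7.19 B=43.25 E=6.93
t=0.64: Y=34.65 P=22.58 D=7.16 B=43.25 E=7.19
t=0.97: Y=34.92 P=22.59 D=7.12 B=43.25 E=7.46
t=1.29: Y=35.18 P=22.61 D=7.09 B=43.25 E=7.72
t=1.61: Y=35.44 P=22.63 D=7.06 B=43.25 E=7.98
t=1.93: Y=35.70 P=22.64 D=7.03 B=43.25 E=8.24
t=2.26: Y=35.97 P=22.66 D=6.99 B=43.25 E=8.50
t=2.58: Y=36.23 P=22.67 D=6.96 B=43.25 E=8.76
t=2.90: Y=36.49 P=22.68 D=6.93 B=43.25 E=9.01
At T=2.9: Y=36.49 P=22.68 D=6.93 B=43.25 E=9.01; the largest is B.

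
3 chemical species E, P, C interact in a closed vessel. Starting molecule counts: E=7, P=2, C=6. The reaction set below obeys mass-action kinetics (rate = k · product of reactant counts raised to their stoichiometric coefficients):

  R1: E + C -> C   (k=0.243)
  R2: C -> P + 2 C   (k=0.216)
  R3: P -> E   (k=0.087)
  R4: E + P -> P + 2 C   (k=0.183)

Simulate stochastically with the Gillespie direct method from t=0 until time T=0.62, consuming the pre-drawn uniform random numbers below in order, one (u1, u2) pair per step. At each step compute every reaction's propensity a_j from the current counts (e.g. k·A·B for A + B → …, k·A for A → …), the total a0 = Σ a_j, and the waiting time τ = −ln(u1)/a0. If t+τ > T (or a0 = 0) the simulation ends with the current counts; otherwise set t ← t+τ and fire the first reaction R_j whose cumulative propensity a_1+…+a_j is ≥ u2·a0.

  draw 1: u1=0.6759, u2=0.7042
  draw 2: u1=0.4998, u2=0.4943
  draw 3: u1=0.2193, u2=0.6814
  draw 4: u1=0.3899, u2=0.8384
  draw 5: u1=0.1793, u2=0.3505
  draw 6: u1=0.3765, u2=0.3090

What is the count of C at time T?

C at T = 8

t=0.000: E=7 P=2 C=6
Draw 1: a1=10.206, a2=1.296, a3=0.174, a4=2.562, a0=14.238; τ=−ln(0.6759)/14.238=0.028 → t=0.028; u2·a0=0.7042·14.238=10.026 ≤ a1=10.206 → R1 fires; E=6 P=2 C=6
Draw 2: a1=8.748, a2=1.296, a3=0.174, a4=2.196, a0=12.414; τ=−ln(0.4998)/12.414=0.056 → t=0.083; u2·a0=0.4943·12.414=6.136 ≤ a1=8.748 → R1 fires; E=5 P=2 C=6
Draw 3: a1=7.290, a2=1.296, a3=0.174, a4=1.830, a0=10.590; τ=−ln(0.2193)/10.590=0.143 → t=0.227; u2·a0=0.6814·10.590=7.216 ≤ a1=7.290 → R1 fires; E=4 P=2 C=6
Draw 4: a1=5.832, a2=1.296, a3=0.174, a4=1.464, a0=8.766; τ=−ln(0.3899)/8.766=0.107 → t=0.334; u2·a0=0.8384·8.766=7.349; a1+…+a3=7.302 < 7.349 ≤ a1+…+a4=8.766 → R4 fires; E=3 P=2 C=8
Draw 5: a1=5.832, a2=1.728, a3=0.174, a4=1.098, a0=8.832; τ=−ln(0.1793)/8.832=0.195 → t=0.529; u2·a0=0.3505·8.832=3.096 ≤ a1=5.832 → R1 fires; E=2 P=2 C=8
Draw 6: a1=3.888, a2=1.728, a3=0.174, a4=0.732, a0=6.522; τ=−ln(0.3765)/6.522=0.150 → t=0.678 > T=0.62: stop.
Read off C at T=0.62: 8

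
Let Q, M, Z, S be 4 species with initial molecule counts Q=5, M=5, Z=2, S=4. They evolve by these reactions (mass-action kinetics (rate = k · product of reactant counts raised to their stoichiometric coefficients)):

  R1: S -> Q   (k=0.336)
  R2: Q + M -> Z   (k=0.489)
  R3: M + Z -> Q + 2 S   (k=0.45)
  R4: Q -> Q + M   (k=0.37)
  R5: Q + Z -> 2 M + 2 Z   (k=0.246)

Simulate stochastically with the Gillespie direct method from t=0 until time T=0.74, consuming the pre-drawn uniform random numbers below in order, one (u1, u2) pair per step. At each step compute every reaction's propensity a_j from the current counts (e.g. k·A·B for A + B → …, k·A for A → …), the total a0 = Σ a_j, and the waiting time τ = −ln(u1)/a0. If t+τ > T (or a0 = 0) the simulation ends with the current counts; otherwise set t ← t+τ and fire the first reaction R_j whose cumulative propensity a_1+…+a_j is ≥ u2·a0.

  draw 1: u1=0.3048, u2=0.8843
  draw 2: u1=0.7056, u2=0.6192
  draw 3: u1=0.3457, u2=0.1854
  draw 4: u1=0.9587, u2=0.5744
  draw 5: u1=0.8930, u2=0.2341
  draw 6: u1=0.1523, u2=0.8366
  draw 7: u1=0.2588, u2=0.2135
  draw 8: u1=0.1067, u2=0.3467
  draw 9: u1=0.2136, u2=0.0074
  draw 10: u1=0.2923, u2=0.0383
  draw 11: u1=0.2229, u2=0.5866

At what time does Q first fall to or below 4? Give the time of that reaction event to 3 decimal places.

t=0.000: Q=5 M=5 Z=2 S=4
Draw 1: a1=1.344, a2=12.225, a3=4.500, a4=1.850, a5=2.460, a0=22.379; τ=−ln(0.3048)/22.379=0.053 → t=0.053; u2·a0=0.8843·22.379=19.790; a1+…+a3=18.069 < 19.790 ≤ a1+…+a4=19.919 → R4 fires; Q=5 M=6 Z=2 S=4
Draw 2: a1=1.344, a2=14.670, a3=5.400, a4=1.850, a5=2.460, a0=25.724; τ=−ln(0.7056)/25.724=0.014 → t=0.067; u2·a0=0.6192·25.724=15.928; a1=1.344 < 15.928 ≤ a1+a2=16.014 → R2 fires; Q=4 M=5 Z=3 S=4
Draw 3: a1=1.344, a2=9.780, a3=6.750, a4=1.480, a5=2.952, a0=22.306; τ=−ln(0.3457)/22.306=0.048 → t=0.114; u2·a0=0.1854·22.306=4.136; a1=1.344 < 4.136 ≤ a1+a2=11.124 → R2 fires; Q=3 M=4 Z=4 S=4
Draw 4: a1=1.344, a2=5.868, a3=7.200, a4=1.110, a5=2.952, a0=18.474; τ=−ln(0.9587)/18.474=0.002 → t=0.117; u2·a0=0.5744·18.474=10.611; a1+a2=7.212 < 10.611 ≤ a1+…+a3=14.412 → R3 fires; Q=4 M=3 Z=3 S=6
Draw 5: a1=2.016, a2=5.868, a3=4.050, a4=1.480, a5=2.952, a0=16.366; τ=−ln(0.8930)/16.366=0.007 → t=0.123; u2·a0=0.2341·16.366=3.831; a1=2.016 < 3.831 ≤ a1+a2=7.884 → R2 fires; Q=3 M=2 Z=4 S=6
Draw 6: a1=2.016, a2=2.934, a3=3.600, a4=1.110, a5=2.952, a0=12.612; τ=−ln(0.1523)/12.612=0.149 → t=0.273; u2·a0=0.8366·12.612=10.551; a1+…+a4=9.660 < 10.551 ≤ a1+…+a5=12.612 → R5 fires; Q=2 M=4 Z=5 S=6
Draw 7: a1=2.016, a2=3.912, a3=9.000, a4=0.740, a5=2.460, a0=18.128; τ=−ln(0.2588)/18.128=0.075 → t=0.347; u2·a0=0.2135·18.128=3.870; a1=2.016 < 3.870 ≤ a1+a2=5.928 → R2 fires; Q=1 M=3 Z=6 S=6
Draw 8: a1=2.016, a2=1.467, a3=8.100, a4=0.370, a5=1.476, a0=13.429; τ=−ln(0.1067)/13.429=0.167 → t=0.514; u2·a0=0.3467·13.429=4.656; a1+a2=3.483 < 4.656 ≤ a1+…+a3=11.583 → R3 fires; Q=2 M=2 Z=5 S=8
Draw 9: a1=2.688, a2=1.956, a3=4.500, a4=0.740, a5=2.460, a0=12.344; τ=−ln(0.2136)/12.344=0.125 → t=0.639; u2·a0=0.0074·12.344=0.091 ≤ a1=2.688 → R1 fires; Q=3 M=2 Z=5 S=7
Draw 10: a1=2.352, a2=2.934, a3=4.500, a4=1.110, a5=3.690, a0=14.586; τ=−ln(0.2923)/14.586=0.084 → t=0.723; u2·a0=0.0383·14.586=0.559 ≤ a1=2.352 → R1 fires; Q=4 M=2 Z=5 S=6
Draw 11: a1=2.016, a2=3.912, a3=4.500, a4=1.480, a5=4.920, a0=16.828; τ=−ln(0.2229)/16.828=0.089 → t=0.812 > T=0.74: stop.
Q first becomes ≤ 4 when it reaches 4 at the event at t=0.067.

Threshold first reached at t = 0.067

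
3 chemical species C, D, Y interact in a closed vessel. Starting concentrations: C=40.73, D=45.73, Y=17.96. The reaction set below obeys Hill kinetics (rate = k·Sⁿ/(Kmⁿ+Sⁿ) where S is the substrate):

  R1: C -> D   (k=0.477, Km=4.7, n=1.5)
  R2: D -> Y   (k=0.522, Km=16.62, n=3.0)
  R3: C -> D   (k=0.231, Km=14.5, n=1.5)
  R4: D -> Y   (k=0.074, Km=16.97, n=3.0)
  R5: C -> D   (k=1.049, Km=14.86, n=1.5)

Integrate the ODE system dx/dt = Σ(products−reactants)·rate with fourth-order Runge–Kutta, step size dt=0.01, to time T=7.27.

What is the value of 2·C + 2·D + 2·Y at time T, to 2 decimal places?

Value at T = 208.84

Check how each reaction changes W = 2·C + 2·D + 2·Y (weight of products minus weight of reactants):
R1: C -> D: (2·1) − (2·1) = 2 − 2 = 0
R2: D -> Y: (2·1) − (2·1) = 2 − 2 = 0
R3: C -> D: (2·1) − (2·1) = 2 − 2 = 0
R4: D -> Y: (2·1) − (2·1) = 2 − 2 = 0
R5: C -> D: (2·1) − (2·1) = 2 − 2 = 0
Every reaction leaves W unchanged, so W is conserved and no simulation is needed: W(T) = W(0) = 2·40.73 + 2·45.73 + 2·17.96 = 208.84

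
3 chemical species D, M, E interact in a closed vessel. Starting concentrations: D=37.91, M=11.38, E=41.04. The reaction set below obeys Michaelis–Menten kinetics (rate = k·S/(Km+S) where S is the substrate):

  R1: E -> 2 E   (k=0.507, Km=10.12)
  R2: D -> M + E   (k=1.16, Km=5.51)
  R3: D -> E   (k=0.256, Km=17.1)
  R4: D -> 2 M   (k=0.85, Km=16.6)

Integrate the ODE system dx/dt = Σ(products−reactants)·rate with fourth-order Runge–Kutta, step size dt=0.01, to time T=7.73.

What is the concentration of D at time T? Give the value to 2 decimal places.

RK4 with dt=0.01: 773 steps to T=7.73. Trajectory (selected grid times):
t=0.00: D=37.91 M=11.38 E=41.04
t=0.86: D=36.39 M=13.26 E=42.41
t=1.72: D=34.87 M=15.12 E=43.78
t=2.58: D=33.38 M=16.96 E=45.14
t=3.44: D=31.89 M=18.79 E=46.49
t=4.29: D=30.44 M=20.57 E=47.83
t=5.15: D=28.99 M=22.35 E=49.17
t=6.01: D=27.56 M=24.10 E=50.50
t=6.87: D=26.15 M=25.83 E=51.83
t=7.73: D=24.75 M=27.54 E=53.15
Read off D at T=7.73: 24.75

D at T = 24.75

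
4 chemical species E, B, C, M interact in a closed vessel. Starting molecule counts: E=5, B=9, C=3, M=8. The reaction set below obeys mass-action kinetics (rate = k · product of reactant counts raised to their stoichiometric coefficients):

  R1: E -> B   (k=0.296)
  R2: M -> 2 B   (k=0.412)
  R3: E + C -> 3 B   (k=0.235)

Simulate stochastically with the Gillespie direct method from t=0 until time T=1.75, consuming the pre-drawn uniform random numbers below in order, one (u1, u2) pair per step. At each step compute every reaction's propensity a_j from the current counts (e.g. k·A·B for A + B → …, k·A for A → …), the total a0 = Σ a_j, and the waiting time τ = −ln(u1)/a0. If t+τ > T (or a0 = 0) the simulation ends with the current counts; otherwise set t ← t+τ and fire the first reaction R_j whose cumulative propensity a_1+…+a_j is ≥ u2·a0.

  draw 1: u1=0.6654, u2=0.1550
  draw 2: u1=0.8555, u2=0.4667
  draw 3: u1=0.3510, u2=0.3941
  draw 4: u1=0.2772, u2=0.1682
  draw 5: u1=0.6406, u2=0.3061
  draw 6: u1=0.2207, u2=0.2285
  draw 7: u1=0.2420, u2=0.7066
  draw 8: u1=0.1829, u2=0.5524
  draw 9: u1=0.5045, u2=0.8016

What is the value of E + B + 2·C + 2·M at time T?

Check how each reaction changes W = E + B + 2·C + 2·M (weight of products minus weight of reactants):
R1: E -> B: (1·1) − (1·1) = 1 − 1 = 0
R2: M -> 2 B: (1·2) − (2·1) = 2 − 2 = 0
R3: E + C -> 3 B: (1·3) − (1·1 + 2·1) = 3 − 3 = 0
Every reaction leaves W unchanged, so W is conserved and no simulation is needed: W(T) = W(0) = 5 + 9 + 2·3 + 2·8 = 36

Value at T = 36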